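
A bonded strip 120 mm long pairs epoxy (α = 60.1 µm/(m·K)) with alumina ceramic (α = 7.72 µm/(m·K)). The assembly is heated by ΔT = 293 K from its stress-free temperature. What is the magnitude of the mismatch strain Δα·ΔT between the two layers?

0.0153

Δα = |60.1 − 7.72|×10⁻⁶/K = 52.4×10⁻⁶/K.
Mismatch strain = Δα·ΔT = 52.4×10⁻⁶ × 293.0 = 0.0153.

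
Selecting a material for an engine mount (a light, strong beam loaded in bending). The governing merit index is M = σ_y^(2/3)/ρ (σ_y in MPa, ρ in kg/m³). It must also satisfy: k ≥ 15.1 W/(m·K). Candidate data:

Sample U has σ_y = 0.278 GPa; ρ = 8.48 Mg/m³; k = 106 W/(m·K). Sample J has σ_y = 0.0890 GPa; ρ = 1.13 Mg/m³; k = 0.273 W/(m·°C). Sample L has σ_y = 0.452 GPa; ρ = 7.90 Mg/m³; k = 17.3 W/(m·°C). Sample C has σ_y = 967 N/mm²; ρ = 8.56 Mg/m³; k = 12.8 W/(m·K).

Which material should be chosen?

Screen on constraints: k ≥ 15.1 W/(m·K). Survivors: sample U, sample L.
Convert each candidate to consistent units, then evaluate M:
  sample U: σ_y = 278.0 MPa, ρ = 8480 kg/m³
  sample L: σ_y = 452.0 MPa, ρ = 7900 kg/m³
  sample L: M = 7.46×10⁻³
  sample U: M = 5.02×10⁻³
Highest index: sample L.

sample L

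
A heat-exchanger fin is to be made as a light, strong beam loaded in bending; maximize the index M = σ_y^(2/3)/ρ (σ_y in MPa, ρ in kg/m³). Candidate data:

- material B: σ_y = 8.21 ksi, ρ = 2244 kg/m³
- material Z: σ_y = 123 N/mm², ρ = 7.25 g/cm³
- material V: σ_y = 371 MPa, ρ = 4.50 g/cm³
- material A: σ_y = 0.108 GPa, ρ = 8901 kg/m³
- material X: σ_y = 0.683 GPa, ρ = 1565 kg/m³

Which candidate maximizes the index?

material X

Normalizing units and computing the index:
  material B: σ_y = 56.61 MPa, ρ = 2244 kg/m³
  material Z: σ_y = 123.0 MPa, ρ = 7250 kg/m³
  material V: σ_y = 371.0 MPa, ρ = 4500 kg/m³
  material A: σ_y = 108.0 MPa, ρ = 8901 kg/m³
  material X: σ_y = 683.0 MPa, ρ = 1565 kg/m³
  material X: M = 49.6×10⁻³
  material V: M = 11.5×10⁻³
  material B: M = 6.57×10⁻³
  material Z: M = 3.41×10⁻³
  material A: M = 2.55×10⁻³
Material X ranks first.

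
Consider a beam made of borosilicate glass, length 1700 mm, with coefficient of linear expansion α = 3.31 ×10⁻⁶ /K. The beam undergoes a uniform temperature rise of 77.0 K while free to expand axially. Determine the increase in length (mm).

ΔL = α·L₀·ΔT = 3.31×10⁻⁶ × 1700 mm × 77.00 K = 0.433 mm.

0.433 mm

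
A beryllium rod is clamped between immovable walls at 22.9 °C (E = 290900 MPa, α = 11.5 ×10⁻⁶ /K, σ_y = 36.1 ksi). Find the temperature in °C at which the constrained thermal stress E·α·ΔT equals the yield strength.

97.3 °C

E = 290900 MPa = 290.9 GPa.
σ_y = 36.1 ksi = 248.9 MPa.
E·α·ΔT = 248.9 MPa ⇒ ΔT = 248.9 / (290.9×10³ × 11.5×10⁻⁶) = 74.40 K.
T = 22.9 + 74.40 = 97.30 °C.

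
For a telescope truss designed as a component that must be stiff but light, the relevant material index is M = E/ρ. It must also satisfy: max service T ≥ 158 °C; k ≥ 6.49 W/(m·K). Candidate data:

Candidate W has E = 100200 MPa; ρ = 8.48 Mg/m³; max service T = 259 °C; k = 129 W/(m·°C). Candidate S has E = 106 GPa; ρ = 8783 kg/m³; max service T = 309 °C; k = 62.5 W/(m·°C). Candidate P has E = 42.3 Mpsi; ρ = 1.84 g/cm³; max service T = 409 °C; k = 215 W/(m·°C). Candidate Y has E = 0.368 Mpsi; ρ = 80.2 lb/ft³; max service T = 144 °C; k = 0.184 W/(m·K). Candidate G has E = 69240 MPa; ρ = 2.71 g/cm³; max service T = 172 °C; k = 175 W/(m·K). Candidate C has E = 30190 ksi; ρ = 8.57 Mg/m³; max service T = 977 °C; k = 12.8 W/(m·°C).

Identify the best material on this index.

Screen on constraints: max service T ≥ 158 °C; k ≥ 6.49 W/(m·K). Survivors: candidate W, candidate S, candidate P, candidate G, candidate C.
Putting every candidate on a common basis:
  candidate W: E = 100.2 GPa, ρ = 8480 kg/m³
  candidate S: E = 106.0 GPa, ρ = 8783 kg/m³
  candidate P: E = 291.6 GPa, ρ = 1840 kg/m³
  candidate G: E = 69.24 GPa, ρ = 2710 kg/m³
  candidate C: E = 208.2 GPa, ρ = 8570 kg/m³
  candidate P: M = 159 MN·m/kg
  candidate G: M = 25.5 MN·m/kg
  candidate C: M = 24.3 MN·m/kg
  candidate S: M = 12.1 MN·m/kg
  candidate W: M = 11.8 MN·m/kg
Candidate P has the largest M.

candidate P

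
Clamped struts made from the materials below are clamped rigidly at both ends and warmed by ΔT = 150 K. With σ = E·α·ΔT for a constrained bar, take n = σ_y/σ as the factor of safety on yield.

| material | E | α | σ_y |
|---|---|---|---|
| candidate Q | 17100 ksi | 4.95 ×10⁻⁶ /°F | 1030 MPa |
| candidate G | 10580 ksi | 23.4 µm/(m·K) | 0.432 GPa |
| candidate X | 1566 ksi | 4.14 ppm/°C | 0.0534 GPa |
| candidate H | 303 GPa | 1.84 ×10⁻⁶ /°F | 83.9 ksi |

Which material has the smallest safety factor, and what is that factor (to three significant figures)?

Per material, after unit conversion:
  candidate Q: E = 117.9, α = 8.91, σ_y = 1030 → σ = 158 MPa, n = 6.54
  candidate G: E = 72.95, α = 23.4, σ_y = 432.0 → σ = 256 MPa, n = 1.69
  candidate X: E = 10.80, α = 4.14, σ_y = 53.40 → σ = 6.71 MPa, n = 7.96
  candidate H: E = 303.0, α = 3.31, σ_y = 578.5 → σ = 151 MPa, n = 3.84
Smallest n: candidate G with n = 1.69.

candidate G, n = 1.69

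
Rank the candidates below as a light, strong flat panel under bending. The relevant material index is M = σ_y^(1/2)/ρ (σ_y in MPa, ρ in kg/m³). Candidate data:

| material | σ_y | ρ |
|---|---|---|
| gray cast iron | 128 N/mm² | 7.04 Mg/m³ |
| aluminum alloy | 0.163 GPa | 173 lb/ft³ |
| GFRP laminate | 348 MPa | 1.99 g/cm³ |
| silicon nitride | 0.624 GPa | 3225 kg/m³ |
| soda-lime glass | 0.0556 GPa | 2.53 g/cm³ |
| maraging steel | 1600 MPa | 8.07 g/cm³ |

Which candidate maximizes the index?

GFRP laminate

After converting to SI:
  gray cast iron: σ_y = 128.0 MPa, ρ = 7040 kg/m³
  aluminum alloy: σ_y = 163.0 MPa, ρ = 2771 kg/m³
  GFRP laminate: σ_y = 348.0 MPa, ρ = 1990 kg/m³
  silicon nitride: σ_y = 624.0 MPa, ρ = 3225 kg/m³
  soda-lime glass: σ_y = 55.60 MPa, ρ = 2530 kg/m³
  maraging steel: σ_y = 1600 MPa, ρ = 8070 kg/m³
  GFRP laminate: M = 9.37×10⁻³
  silicon nitride: M = 7.75×10⁻³
  maraging steel: M = 4.96×10⁻³
  aluminum alloy: M = 4.61×10⁻³
  soda-lime glass: M = 2.95×10⁻³
  gray cast iron: M = 1.61×10⁻³
GFRP laminate ranks first.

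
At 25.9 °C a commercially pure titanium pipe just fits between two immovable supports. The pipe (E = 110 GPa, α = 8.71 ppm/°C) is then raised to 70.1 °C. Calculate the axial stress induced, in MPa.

42.3 MPa

ΔT = 44.20 K. Constrained thermal stress σ = E·α·ΔT = 110.0×10³ MPa × 8.71×10⁻⁶ × 44.20 = 42.3 MPa (compressive).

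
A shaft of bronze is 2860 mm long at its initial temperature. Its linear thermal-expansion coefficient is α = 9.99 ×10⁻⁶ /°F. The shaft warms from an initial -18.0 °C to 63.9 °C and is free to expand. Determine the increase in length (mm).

4.21 mm

Convert α: 9.99×10⁻⁶/°F × (9/5) = 18.0×10⁻⁶/K.
ΔT = 63.9 − (-18.0) = 81.90 K.
ΔL = α·L₀·ΔT = 18.0×10⁻⁶ × 2860 mm × 81.90 K = 4.21 mm.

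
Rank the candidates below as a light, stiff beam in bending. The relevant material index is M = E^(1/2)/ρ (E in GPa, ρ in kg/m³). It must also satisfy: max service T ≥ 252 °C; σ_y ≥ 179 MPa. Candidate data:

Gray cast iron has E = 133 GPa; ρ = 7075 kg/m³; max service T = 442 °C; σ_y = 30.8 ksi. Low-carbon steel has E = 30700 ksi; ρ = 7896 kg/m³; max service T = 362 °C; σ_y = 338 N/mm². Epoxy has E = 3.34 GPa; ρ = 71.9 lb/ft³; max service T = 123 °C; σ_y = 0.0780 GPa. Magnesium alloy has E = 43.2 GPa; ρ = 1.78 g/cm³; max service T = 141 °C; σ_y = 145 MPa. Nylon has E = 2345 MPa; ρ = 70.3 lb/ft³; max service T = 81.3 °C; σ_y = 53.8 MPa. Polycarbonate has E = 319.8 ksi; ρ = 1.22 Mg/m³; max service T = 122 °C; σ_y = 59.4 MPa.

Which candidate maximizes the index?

low-carbon steel

Screen on constraints: max service T ≥ 252 °C; σ_y ≥ 179 MPa. Survivors: gray cast iron, low-carbon steel.
Normalizing units and computing the index:
  gray cast iron: E = 133.0 GPa, ρ = 7075 kg/m³
  low-carbon steel: E = 211.7 GPa, ρ = 7896 kg/m³
  low-carbon steel: M = 1.84×10⁻³
  gray cast iron: M = 1.63×10⁻³
Low-carbon steel has the largest M.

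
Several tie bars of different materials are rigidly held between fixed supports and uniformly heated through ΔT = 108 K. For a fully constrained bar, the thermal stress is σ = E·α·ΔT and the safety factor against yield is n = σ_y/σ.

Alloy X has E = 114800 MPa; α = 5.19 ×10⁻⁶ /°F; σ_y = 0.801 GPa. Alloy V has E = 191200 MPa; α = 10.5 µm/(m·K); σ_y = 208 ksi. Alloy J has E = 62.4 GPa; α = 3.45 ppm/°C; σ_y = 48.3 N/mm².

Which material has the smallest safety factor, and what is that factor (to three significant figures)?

With everything in SI (GPa, ×10⁻⁶/K, MPa):
  alloy X: E = 114.8, α = 9.34, σ_y = 801.0 → σ = 116 MPa, n = 6.92
  alloy V: E = 191.2, α = 10.5, σ_y = 1434 → σ = 217 MPa, n = 6.61
  alloy J: E = 62.40, α = 3.45, σ_y = 48.30 → σ = 23.3 MPa, n = 2.08
Smallest n: alloy J with n = 2.08.

alloy J, n = 2.08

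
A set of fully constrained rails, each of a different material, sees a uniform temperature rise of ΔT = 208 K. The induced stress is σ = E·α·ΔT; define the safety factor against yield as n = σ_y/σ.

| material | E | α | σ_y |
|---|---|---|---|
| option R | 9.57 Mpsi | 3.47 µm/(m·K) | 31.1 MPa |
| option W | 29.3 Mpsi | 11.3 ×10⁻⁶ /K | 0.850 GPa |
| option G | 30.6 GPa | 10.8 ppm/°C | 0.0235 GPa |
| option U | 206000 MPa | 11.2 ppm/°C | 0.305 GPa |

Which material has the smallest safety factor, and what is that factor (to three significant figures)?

In consistent units (E in GPa, α in ×10⁻⁶/K, σ_y in MPa):
  option R: E = 65.98, α = 3.47, σ_y = 31.10 → σ = 47.6 MPa, n = 0.653
  option W: E = 202.0, α = 11.3, σ_y = 850.0 → σ = 475 MPa, n = 1.79
  option G: E = 30.60, α = 10.8, σ_y = 23.50 → σ = 68.7 MPa, n = 0.342
  option U: E = 206.0, α = 11.2, σ_y = 305.0 → σ = 480 MPa, n = 0.636
The minimum is option G at n = 0.342.

option G, n = 0.342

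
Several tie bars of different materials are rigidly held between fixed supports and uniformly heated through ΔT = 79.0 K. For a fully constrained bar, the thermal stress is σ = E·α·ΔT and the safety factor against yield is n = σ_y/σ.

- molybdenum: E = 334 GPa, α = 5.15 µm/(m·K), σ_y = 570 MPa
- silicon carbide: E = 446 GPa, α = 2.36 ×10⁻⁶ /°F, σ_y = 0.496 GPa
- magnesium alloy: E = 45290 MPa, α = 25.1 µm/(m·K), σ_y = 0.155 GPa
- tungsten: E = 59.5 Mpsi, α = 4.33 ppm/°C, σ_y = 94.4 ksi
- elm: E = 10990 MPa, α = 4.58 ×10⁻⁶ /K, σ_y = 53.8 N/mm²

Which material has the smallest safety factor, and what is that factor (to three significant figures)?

magnesium alloy, n = 1.73

With everything in SI (GPa, ×10⁻⁶/K, MPa):
  molybdenum: E = 334.0, α = 5.15, σ_y = 570.0 → σ = 136 MPa, n = 4.19
  silicon carbide: E = 446.0, α = 4.25, σ_y = 496.0 → σ = 150 MPa, n = 3.31
  magnesium alloy: E = 45.29, α = 25.1, σ_y = 155.0 → σ = 89.8 MPa, n = 1.73
  tungsten: E = 410.2, α = 4.33, σ_y = 650.9 → σ = 140 MPa, n = 4.64
  elm: E = 10.99, α = 4.58, σ_y = 53.80 → σ = 3.98 MPa, n = 13.5
Smallest n: magnesium alloy with n = 1.73.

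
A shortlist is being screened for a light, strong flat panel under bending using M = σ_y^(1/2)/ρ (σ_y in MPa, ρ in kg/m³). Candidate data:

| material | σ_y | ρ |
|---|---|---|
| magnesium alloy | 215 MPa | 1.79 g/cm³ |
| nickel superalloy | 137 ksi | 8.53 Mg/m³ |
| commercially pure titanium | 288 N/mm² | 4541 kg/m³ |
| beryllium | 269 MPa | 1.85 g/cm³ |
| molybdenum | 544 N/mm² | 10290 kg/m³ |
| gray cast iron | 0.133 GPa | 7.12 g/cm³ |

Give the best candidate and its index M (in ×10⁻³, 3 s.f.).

Putting every candidate on a common basis:
  magnesium alloy: σ_y = 215.0 MPa, ρ = 1790 kg/m³
  nickel superalloy: σ_y = 944.6 MPa, ρ = 8530 kg/m³
  commercially pure titanium: σ_y = 288.0 MPa, ρ = 4541 kg/m³
  beryllium: σ_y = 269.0 MPa, ρ = 1850 kg/m³
  molybdenum: σ_y = 544.0 MPa, ρ = 10290 kg/m³
  gray cast iron: σ_y = 133.0 MPa, ρ = 7120 kg/m³
  beryllium: M = 8.87×10⁻³
  magnesium alloy: M = 8.19×10⁻³
  commercially pure titanium: M = 3.74×10⁻³
  nickel superalloy: M = 3.60×10⁻³
  molybdenum: M = 2.27×10⁻³
  gray cast iron: M = 1.62×10⁻³
The maximum is for beryllium.

beryllium, M = 8.87×10⁻³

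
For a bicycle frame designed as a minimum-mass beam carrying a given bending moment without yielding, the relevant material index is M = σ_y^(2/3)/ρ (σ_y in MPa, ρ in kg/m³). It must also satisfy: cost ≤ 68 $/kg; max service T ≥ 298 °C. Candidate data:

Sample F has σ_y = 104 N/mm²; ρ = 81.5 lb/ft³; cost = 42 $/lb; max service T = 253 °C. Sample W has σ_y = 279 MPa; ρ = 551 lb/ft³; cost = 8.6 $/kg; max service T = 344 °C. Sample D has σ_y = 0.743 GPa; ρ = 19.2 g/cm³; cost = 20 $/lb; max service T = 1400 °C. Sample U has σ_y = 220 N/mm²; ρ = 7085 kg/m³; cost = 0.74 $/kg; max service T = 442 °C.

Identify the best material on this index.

Screen on constraints: cost ≤ 68 $/kg; max service T ≥ 298 °C. Survivors: sample W, sample D, sample U.
After converting to SI:
  sample W: σ_y = 279.0 MPa, ρ = 8826 kg/m³
  sample D: σ_y = 743.0 MPa, ρ = 19200 kg/m³
  sample U: σ_y = 220.0 MPa, ρ = 7085 kg/m³
  sample U: M = 5.14×10⁻³
  sample W: M = 4.84×10⁻³
  sample D: M = 4.27×10⁻³
Highest index: sample U.

sample U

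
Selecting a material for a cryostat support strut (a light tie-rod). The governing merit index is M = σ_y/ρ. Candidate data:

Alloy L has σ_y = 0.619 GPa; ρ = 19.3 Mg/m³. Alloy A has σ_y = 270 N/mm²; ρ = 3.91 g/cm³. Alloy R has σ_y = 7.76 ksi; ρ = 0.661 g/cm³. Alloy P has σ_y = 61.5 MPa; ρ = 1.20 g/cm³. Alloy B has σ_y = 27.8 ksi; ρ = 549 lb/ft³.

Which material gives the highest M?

Normalizing units and computing the index:
  alloy L: σ_y = 619.0 MPa, ρ = 19300 kg/m³
  alloy A: σ_y = 270.0 MPa, ρ = 3910 kg/m³
  alloy R: σ_y = 53.50 MPa, ρ = 661.0 kg/m³
  alloy P: σ_y = 61.50 MPa, ρ = 1200 kg/m³
  alloy B: σ_y = 191.7 MPa, ρ = 8794 kg/m³
  alloy R: M = 80.9 kN·m/kg
  alloy A: M = 69.1 kN·m/kg
  alloy P: M = 51.2 kN·m/kg
  alloy L: M = 32.1 kN·m/kg
  alloy B: M = 21.8 kN·m/kg
The maximum is for alloy R.

alloy R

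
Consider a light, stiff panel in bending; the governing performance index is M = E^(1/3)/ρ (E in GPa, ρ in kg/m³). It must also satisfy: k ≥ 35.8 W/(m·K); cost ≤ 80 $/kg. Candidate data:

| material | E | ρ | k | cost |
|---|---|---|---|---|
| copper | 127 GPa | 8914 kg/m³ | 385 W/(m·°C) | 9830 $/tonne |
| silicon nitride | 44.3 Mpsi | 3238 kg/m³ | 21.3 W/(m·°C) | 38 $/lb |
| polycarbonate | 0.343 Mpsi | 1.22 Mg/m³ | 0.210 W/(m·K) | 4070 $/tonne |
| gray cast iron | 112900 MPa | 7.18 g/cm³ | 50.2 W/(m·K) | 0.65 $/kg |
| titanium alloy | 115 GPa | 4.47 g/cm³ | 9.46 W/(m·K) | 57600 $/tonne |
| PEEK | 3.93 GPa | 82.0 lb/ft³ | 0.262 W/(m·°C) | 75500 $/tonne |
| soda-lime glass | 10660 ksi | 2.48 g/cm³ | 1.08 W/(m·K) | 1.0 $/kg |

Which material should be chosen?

gray cast iron

Screen on constraints: k ≥ 35.8 W/(m·K); cost ≤ 80 $/kg. Survivors: copper, gray cast iron.
Normalizing units and computing the index:
  copper: E = 127.0 GPa, ρ = 8914 kg/m³
  gray cast iron: E = 112.9 GPa, ρ = 7180 kg/m³
  gray cast iron: M = 0.673×10⁻³
  copper: M = 0.564×10⁻³
Gray cast iron has the largest M.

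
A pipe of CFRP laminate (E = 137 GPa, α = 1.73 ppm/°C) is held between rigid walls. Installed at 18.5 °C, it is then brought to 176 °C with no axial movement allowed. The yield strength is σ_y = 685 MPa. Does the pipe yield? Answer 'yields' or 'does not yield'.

ΔT = 157.5 K. Constrained thermal stress σ = E·α·ΔT = 137.0×10³ MPa × 1.73×10⁻⁶ × 157.5 = 37.3 MPa (compressive).
Compare to σ_y = 685 MPa: σ < σ_y, so it does not yield.

does not yield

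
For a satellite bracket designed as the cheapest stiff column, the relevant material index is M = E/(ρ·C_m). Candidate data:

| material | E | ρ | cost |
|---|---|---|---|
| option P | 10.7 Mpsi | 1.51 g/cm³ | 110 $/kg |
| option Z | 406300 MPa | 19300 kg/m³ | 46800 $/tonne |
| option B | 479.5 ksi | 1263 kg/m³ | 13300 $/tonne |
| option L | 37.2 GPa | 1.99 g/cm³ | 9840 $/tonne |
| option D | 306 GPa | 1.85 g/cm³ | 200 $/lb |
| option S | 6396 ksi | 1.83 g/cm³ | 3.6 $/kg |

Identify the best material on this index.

Convert each candidate to consistent units, then evaluate M:
  option P: E = 73.77 GPa, ρ = 1510 kg/m³, cost = 110.0 $/kg
  option Z: E = 406.3 GPa, ρ = 19300 kg/m³, cost = 46.80 $/kg
  option B: E = 3.306 GPa, ρ = 1263 kg/m³, cost = 13.30 $/kg
  option L: E = 37.20 GPa, ρ = 1990 kg/m³, cost = 9.840 $/kg
  option D: E = 306.0 GPa, ρ = 1850 kg/m³, cost = 440.9 $/kg
  option S: E = 44.10 GPa, ρ = 1830 kg/m³, cost = 3.600 $/kg
  option S: M = 6.69 MN·m per $
  option L: M = 1.90 MN·m per $
  option Z: M = 0.450 MN·m per $
  option P: M = 0.444 MN·m per $
  option D: M = 0.375 MN·m per $
  option B: M = 0.197 MN·m per $
The maximum is for option S.

option S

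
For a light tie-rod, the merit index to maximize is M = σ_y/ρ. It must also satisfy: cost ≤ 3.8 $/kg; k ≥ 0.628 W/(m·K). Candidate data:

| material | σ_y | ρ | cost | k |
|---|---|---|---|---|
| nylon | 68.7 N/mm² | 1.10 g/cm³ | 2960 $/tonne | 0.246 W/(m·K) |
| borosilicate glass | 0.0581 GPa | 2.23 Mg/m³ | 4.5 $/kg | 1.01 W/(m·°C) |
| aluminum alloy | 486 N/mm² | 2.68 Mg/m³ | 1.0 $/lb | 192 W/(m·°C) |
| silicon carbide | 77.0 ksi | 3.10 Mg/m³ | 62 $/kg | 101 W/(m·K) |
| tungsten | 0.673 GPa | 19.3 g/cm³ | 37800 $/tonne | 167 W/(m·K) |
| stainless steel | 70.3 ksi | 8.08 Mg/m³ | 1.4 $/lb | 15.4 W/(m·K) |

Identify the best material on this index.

aluminum alloy

Screen on constraints: cost ≤ 3.8 $/kg; k ≥ 0.628 W/(m·K). Survivors: aluminum alloy, stainless steel.
In SI units:
  aluminum alloy: σ_y = 486.0 MPa, ρ = 2680 kg/m³
  stainless steel: σ_y = 484.7 MPa, ρ = 8080 kg/m³
  aluminum alloy: M = 181 kN·m/kg
  stainless steel: M = 60.0 kN·m/kg
Aluminum alloy ranks first.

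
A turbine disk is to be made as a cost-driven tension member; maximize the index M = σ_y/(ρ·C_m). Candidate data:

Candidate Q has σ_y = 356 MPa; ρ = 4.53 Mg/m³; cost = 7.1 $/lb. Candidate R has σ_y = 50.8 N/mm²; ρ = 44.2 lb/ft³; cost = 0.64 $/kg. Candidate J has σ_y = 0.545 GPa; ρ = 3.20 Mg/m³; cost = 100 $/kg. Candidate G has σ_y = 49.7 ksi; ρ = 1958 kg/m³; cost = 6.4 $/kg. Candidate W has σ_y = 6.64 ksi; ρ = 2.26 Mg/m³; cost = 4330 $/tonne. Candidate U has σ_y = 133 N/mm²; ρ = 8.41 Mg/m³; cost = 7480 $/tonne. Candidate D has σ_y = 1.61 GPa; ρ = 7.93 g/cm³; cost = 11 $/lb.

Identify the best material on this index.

candidate R

Convert each candidate to consistent units, then evaluate M:
  candidate Q: σ_y = 356.0 MPa, ρ = 4530 kg/m³, cost = 15.65 $/kg
  candidate R: σ_y = 50.80 MPa, ρ = 708.0 kg/m³, cost = 0.6400 $/kg
  candidate J: σ_y = 545.0 MPa, ρ = 3200 kg/m³, cost = 100.0 $/kg
  candidate G: σ_y = 342.7 MPa, ρ = 1958 kg/m³, cost = 6.400 $/kg
  candidate W: σ_y = 45.78 MPa, ρ = 2260 kg/m³, cost = 4.330 $/kg
  candidate U: σ_y = 133.0 MPa, ρ = 8410 kg/m³, cost = 7.480 $/kg
  candidate D: σ_y = 1610 MPa, ρ = 7930 kg/m³, cost = 24.25 $/kg
  candidate R: M = 112 kN·m per $
  candidate G: M = 27.3 kN·m per $
  candidate D: M = 8.37 kN·m per $
  candidate Q: M = 5.02 kN·m per $
  candidate W: M = 4.68 kN·m per $
  candidate U: M = 2.11 kN·m per $
  candidate J: M = 1.70 kN·m per $
Highest index: candidate R.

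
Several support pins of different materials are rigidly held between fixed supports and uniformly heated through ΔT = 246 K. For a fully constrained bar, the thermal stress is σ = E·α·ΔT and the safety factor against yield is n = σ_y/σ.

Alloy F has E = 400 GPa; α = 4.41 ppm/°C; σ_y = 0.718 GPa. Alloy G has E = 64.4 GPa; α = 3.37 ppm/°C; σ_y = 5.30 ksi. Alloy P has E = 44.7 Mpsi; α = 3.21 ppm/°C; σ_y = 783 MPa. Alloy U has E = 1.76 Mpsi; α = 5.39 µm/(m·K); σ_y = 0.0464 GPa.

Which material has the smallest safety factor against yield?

In consistent units (E in GPa, α in ×10⁻⁶/K, σ_y in MPa):
  alloy F: E = 400.0, α = 4.41, σ_y = 718.0 → σ = 434 MPa, n = 1.65
  alloy G: E = 64.40, α = 3.37, σ_y = 36.54 → σ = 53.4 MPa, n = 0.684
  alloy P: E = 308.2, α = 3.21, σ_y = 783.0 → σ = 243 MPa, n = 3.22
  alloy U: E = 12.13, α = 5.39, σ_y = 46.40 → σ = 16.1 MPa, n = 2.88
The minimum is alloy G at n = 0.684.

alloy G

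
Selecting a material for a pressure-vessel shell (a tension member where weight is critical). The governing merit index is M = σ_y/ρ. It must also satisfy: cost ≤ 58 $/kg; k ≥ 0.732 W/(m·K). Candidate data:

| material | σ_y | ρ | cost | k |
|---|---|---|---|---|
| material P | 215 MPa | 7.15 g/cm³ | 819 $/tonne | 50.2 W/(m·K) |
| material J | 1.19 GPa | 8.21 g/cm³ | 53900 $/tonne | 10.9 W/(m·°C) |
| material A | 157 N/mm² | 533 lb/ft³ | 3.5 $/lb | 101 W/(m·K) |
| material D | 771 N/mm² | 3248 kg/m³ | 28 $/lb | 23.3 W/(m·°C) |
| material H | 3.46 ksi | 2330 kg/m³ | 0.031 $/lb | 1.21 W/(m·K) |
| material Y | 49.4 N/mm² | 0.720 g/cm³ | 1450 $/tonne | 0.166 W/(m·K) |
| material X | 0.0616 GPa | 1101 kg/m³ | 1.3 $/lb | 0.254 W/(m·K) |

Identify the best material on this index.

material J

Screen on constraints: cost ≤ 58 $/kg; k ≥ 0.732 W/(m·K). Survivors: material P, material J, material A, material H.
Normalizing units and computing the index:
  material P: σ_y = 215.0 MPa, ρ = 7150 kg/m³
  material J: σ_y = 1190 MPa, ρ = 8210 kg/m³
  material A: σ_y = 157.0 MPa, ρ = 8538 kg/m³
  material H: σ_y = 23.86 MPa, ρ = 2330 kg/m³
  material J: M = 145 kN·m/kg
  material P: M = 30.1 kN·m/kg
  material A: M = 18.4 kN·m/kg
  material H: M = 10.2 kN·m/kg
Material J has the largest M.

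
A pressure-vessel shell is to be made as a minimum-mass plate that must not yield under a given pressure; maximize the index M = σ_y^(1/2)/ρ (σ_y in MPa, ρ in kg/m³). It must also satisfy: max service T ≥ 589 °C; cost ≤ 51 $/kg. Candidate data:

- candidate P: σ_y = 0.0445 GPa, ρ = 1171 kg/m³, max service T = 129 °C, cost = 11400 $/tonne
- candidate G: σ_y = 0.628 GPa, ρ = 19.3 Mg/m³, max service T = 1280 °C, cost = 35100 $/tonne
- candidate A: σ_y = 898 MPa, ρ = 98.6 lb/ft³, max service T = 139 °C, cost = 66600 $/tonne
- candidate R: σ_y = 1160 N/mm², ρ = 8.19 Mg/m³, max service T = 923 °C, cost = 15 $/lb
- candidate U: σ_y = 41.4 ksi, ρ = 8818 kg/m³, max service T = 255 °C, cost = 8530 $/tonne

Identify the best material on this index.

candidate R

Screen on constraints: max service T ≥ 589 °C; cost ≤ 51 $/kg. Survivors: candidate G, candidate R.
After converting to SI:
  candidate G: σ_y = 628.0 MPa, ρ = 19300 kg/m³
  candidate R: σ_y = 1160 MPa, ρ = 8190 kg/m³
  candidate R: M = 4.16×10⁻³
  candidate G: M = 1.30×10⁻³
The maximum is for candidate R.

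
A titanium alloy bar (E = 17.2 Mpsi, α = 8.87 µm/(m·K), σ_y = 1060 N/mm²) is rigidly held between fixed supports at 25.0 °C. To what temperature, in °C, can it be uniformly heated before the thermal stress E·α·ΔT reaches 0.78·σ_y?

E = 17.2 Mpsi = 118.6 GPa.
σ_y = 1060 N/mm² = 1060 MPa.
E·α·ΔT = 826.8 MPa ⇒ ΔT = 826.8 / (118.6×10³ × 8.87×10⁻⁶) = 786.0 K.
T = 25.0 + 786.0 = 811.0 °C.

811 °C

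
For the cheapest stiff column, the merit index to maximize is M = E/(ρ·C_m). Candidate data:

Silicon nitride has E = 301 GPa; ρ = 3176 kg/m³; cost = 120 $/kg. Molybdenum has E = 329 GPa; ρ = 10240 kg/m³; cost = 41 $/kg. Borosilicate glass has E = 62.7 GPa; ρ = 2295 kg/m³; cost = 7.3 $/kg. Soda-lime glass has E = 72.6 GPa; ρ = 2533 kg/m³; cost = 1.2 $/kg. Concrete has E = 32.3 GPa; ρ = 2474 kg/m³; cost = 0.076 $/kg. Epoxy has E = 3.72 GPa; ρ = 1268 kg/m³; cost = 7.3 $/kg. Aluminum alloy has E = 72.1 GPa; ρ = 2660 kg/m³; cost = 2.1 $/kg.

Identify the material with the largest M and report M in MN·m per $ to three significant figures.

Computing M directly (units already consistent):
  concrete: M = 172 MN·m per $
  soda-lime glass: M = 23.9 MN·m per $
  aluminum alloy: M = 12.9 MN·m per $
  borosilicate glass: M = 3.74 MN·m per $
  silicon nitride: M = 0.790 MN·m per $
  molybdenum: M = 0.784 MN·m per $
  epoxy: M = 0.402 MN·m per $
Highest index: concrete.

concrete, M = 172 MN·m per $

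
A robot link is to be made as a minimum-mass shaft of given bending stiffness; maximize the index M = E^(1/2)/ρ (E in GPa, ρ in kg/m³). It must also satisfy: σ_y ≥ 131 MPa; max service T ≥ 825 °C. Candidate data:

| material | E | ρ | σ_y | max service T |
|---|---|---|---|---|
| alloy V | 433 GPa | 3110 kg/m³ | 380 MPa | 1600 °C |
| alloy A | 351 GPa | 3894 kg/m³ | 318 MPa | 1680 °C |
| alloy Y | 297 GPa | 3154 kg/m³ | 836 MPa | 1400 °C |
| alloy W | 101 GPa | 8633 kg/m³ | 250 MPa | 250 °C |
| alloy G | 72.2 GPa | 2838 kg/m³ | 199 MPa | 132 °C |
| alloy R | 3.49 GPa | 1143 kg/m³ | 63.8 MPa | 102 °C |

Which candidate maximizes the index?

alloy V

Screen on constraints: σ_y ≥ 131 MPa; max service T ≥ 825 °C. Survivors: alloy V, alloy A, alloy Y.
Evaluate M for each candidate:
  alloy V: M = 6.69×10⁻³
  alloy Y: M = 5.46×10⁻³
  alloy A: M = 4.81×10⁻³
Alloy V ranks first.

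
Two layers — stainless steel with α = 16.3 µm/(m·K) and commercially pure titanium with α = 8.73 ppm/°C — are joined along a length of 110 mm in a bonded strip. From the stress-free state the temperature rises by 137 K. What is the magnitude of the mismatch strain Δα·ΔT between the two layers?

Δα = |16.3 − 8.73|×10⁻⁶/K = 7.57×10⁻⁶/K.
Mismatch strain = Δα·ΔT = 7.57×10⁻⁶ × 137.0 = 1.04×10⁻³.

1.04×10⁻³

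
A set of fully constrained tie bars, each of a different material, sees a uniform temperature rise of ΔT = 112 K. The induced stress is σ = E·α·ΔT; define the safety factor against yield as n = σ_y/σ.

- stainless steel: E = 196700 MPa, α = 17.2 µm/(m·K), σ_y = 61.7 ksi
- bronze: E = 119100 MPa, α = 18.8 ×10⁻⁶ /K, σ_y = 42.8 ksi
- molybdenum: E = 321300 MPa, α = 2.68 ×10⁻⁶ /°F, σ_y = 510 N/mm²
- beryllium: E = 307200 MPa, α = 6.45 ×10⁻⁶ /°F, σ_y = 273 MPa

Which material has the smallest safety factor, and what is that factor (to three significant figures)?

Converting E to GPa, α to ×10⁻⁶/K, σ_y to MPa, then σ and n for each:
  stainless steel: E = 196.7, α = 17.2, σ_y = 425.4 → σ = 379 MPa, n = 1.12
  bronze: E = 119.1, α = 18.8, σ_y = 295.1 → σ = 251 MPa, n = 1.18
  molybdenum: E = 321.3, α = 4.82, σ_y = 510.0 → σ = 174 MPa, n = 2.94
  beryllium: E = 307.2, α = 11.6, σ_y = 273.0 → σ = 399 MPa, n = 0.683
Beryllium has the lowest safety factor, n = 0.683.

beryllium, n = 0.683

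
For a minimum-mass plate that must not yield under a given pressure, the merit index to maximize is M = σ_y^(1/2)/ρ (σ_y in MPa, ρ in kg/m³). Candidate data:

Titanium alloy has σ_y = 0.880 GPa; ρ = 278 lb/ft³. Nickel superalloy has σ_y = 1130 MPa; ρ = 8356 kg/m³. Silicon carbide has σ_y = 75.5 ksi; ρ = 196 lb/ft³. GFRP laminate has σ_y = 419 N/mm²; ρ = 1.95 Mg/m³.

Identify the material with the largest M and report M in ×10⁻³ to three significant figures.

Normalizing units and computing the index:
  titanium alloy: σ_y = 880.0 MPa, ρ = 4453 kg/m³
  nickel superalloy: σ_y = 1130 MPa, ρ = 8356 kg/m³
  silicon carbide: σ_y = 520.6 MPa, ρ = 3140 kg/m³
  GFRP laminate: σ_y = 419.0 MPa, ρ = 1950 kg/m³
  GFRP laminate: M = 10.5×10⁻³
  silicon carbide: M = 7.27×10⁻³
  titanium alloy: M = 6.66×10⁻³
  nickel superalloy: M = 4.02×10⁻³
The maximum is for GFRP laminate.

GFRP laminate, M = 10.5×10⁻³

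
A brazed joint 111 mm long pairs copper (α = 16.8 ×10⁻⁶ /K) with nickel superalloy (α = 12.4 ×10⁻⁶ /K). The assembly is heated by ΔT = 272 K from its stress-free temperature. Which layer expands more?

α(copper) = 16.8×10⁻⁶/K vs α(nickel superalloy) = 12.4×10⁻⁶/K.
Higher α expands more for the same ΔT: copper.

copper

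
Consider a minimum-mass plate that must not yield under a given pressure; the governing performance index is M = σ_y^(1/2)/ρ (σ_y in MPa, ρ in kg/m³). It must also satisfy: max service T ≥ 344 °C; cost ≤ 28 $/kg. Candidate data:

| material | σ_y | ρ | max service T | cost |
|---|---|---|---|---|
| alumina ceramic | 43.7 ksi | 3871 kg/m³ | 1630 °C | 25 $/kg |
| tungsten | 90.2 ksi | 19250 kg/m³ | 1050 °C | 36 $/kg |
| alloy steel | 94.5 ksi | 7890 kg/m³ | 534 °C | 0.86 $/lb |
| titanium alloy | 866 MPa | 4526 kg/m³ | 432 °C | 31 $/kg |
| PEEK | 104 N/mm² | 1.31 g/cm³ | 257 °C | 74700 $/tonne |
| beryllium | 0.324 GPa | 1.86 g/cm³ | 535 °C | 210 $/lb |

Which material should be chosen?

Screen on constraints: max service T ≥ 344 °C; cost ≤ 28 $/kg. Survivors: alumina ceramic, alloy steel.
Convert each candidate to consistent units, then evaluate M:
  alumina ceramic: σ_y = 301.3 MPa, ρ = 3871 kg/m³
  alloy steel: σ_y = 651.6 MPa, ρ = 7890 kg/m³
  alumina ceramic: M = 4.48×10⁻³
  alloy steel: M = 3.24×10⁻³
The maximum is for alumina ceramic.

alumina ceramic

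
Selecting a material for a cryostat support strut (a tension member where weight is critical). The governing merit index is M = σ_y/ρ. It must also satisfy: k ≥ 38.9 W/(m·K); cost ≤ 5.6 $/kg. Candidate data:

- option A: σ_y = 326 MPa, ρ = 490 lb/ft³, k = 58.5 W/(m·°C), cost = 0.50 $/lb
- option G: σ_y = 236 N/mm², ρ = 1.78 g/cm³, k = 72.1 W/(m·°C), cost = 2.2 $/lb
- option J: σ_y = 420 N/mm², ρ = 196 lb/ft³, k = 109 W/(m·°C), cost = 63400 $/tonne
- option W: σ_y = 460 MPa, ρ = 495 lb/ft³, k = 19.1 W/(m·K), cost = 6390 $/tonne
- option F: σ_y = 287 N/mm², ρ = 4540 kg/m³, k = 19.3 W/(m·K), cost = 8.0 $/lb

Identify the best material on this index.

option G

Screen on constraints: k ≥ 38.9 W/(m·K); cost ≤ 5.6 $/kg. Survivors: option A, option G.
Normalizing units and computing the index:
  option A: σ_y = 326.0 MPa, ρ = 7849 kg/m³
  option G: σ_y = 236.0 MPa, ρ = 1780 kg/m³
  option G: M = 133 kN·m/kg
  option A: M = 41.5 kN·m/kg
Option G ranks first.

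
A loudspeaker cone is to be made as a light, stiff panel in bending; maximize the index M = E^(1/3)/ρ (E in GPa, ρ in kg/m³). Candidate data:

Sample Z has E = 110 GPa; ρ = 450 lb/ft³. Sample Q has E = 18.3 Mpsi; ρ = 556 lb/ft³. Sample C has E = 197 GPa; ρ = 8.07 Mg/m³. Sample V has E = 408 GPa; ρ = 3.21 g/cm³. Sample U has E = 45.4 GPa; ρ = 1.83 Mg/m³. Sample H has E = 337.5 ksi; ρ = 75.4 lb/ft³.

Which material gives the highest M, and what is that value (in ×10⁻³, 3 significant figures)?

Normalizing units and computing the index:
  sample Z: E = 110.0 GPa, ρ = 7208 kg/m³
  sample Q: E = 126.2 GPa, ρ = 8906 kg/m³
  sample C: E = 197.0 GPa, ρ = 8070 kg/m³
  sample V: E = 408.0 GPa, ρ = 3210 kg/m³
  sample U: E = 45.40 GPa, ρ = 1830 kg/m³
  sample H: E = 2.327 GPa, ρ = 1208 kg/m³
  sample V: M = 2.31×10⁻³
  sample U: M = 1.95×10⁻³
  sample H: M = 1.10×10⁻³
  sample C: M = 0.721×10⁻³
  sample Z: M = 0.665×10⁻³
  sample Q: M = 0.563×10⁻³
The maximum is for sample V.

sample V, M = 2.31×10⁻³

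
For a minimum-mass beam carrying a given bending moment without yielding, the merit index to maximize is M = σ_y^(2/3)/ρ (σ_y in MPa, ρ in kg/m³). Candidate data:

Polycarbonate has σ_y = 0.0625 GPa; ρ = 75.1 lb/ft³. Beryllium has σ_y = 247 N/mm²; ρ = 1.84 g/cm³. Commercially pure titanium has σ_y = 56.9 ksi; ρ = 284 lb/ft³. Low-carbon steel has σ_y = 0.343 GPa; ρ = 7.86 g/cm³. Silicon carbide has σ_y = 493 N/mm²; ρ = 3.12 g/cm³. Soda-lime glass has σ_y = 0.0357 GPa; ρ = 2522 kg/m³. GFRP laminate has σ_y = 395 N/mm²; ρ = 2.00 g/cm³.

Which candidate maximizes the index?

Normalizing units and computing the index:
  polycarbonate: σ_y = 62.50 MPa, ρ = 1203 kg/m³
  beryllium: σ_y = 247.0 MPa, ρ = 1840 kg/m³
  commercially pure titanium: σ_y = 392.3 MPa, ρ = 4549 kg/m³
  low-carbon steel: σ_y = 343.0 MPa, ρ = 7860 kg/m³
  silicon carbide: σ_y = 493.0 MPa, ρ = 3120 kg/m³
  soda-lime glass: σ_y = 35.70 MPa, ρ = 2522 kg/m³
  GFRP laminate: σ_y = 395.0 MPa, ρ = 2000 kg/m³
  GFRP laminate: M = 26.9×10⁻³
  beryllium: M = 21.4×10⁻³
  silicon carbide: M = 20.0×10⁻³
  polycarbonate: M = 13.1×10⁻³
  commercially pure titanium: M = 11.8×10⁻³
  low-carbon steel: M = 6.23×10⁻³
  soda-lime glass: M = 4.30×10⁻³
The maximum is for GFRP laminate.

GFRP laminate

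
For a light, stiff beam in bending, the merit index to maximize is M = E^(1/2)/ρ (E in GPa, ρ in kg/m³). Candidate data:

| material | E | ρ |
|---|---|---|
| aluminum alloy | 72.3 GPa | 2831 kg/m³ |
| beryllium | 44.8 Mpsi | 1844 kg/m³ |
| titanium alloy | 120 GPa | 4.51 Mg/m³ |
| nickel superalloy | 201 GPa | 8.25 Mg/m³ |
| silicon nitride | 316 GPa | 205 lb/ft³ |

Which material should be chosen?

beryllium

After converting to SI:
  aluminum alloy: E = 72.30 GPa, ρ = 2831 kg/m³
  beryllium: E = 308.9 GPa, ρ = 1844 kg/m³
  titanium alloy: E = 120.0 GPa, ρ = 4510 kg/m³
  nickel superalloy: E = 201.0 GPa, ρ = 8250 kg/m³
  silicon nitride: E = 316.0 GPa, ρ = 3284 kg/m³
  beryllium: M = 9.53×10⁻³
  silicon nitride: M = 5.41×10⁻³
  aluminum alloy: M = 3.00×10⁻³
  titanium alloy: M = 2.43×10⁻³
  nickel superalloy: M = 1.72×10⁻³
Beryllium ranks first.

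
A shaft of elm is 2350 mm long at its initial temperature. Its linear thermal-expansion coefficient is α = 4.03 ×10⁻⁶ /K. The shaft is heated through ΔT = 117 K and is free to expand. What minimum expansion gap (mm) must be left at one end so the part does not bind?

1.11 mm

ΔL = α·L₀·ΔT = 4.03×10⁻⁶ × 2350 mm × 117.0 K = 1.11 mm.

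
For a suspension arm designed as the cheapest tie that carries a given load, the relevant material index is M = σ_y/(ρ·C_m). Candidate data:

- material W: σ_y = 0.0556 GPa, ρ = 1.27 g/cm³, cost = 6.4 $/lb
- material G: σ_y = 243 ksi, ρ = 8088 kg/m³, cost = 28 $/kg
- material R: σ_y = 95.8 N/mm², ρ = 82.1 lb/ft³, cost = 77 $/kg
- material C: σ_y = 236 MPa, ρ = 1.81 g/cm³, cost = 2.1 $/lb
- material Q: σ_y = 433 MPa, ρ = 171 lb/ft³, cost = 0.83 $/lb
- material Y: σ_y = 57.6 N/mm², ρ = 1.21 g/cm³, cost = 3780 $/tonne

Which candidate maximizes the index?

Normalizing units and computing the index:
  material W: σ_y = 55.60 MPa, ρ = 1270 kg/m³, cost = 14.11 $/kg
  material G: σ_y = 1675 MPa, ρ = 8088 kg/m³, cost = 28.00 $/kg
  material R: σ_y = 95.80 MPa, ρ = 1315 kg/m³, cost = 77.00 $/kg
  material C: σ_y = 236.0 MPa, ρ = 1810 kg/m³, cost = 4.630 $/kg
  material Q: σ_y = 433.0 MPa, ρ = 2739 kg/m³, cost = 1.830 $/kg
  material Y: σ_y = 57.60 MPa, ρ = 1210 kg/m³, cost = 3.780 $/kg
  material Q: M = 86.4 kN·m per $
  material C: M = 28.2 kN·m per $
  material Y: M = 12.6 kN·m per $
  material G: M = 7.40 kN·m per $
  material W: M = 3.10 kN·m per $
  material R: M = 0.946 kN·m per $
Material Q has the largest M.

material Q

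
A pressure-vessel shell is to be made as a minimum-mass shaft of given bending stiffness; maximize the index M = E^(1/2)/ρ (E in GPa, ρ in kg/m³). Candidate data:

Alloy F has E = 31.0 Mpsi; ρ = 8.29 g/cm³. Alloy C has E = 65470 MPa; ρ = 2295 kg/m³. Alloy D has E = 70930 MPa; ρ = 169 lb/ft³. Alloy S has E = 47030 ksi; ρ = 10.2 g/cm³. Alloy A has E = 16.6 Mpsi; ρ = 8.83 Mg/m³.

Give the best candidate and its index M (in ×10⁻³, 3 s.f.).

Convert each candidate to consistent units, then evaluate M:
  alloy F: E = 213.7 GPa, ρ = 8290 kg/m³
  alloy C: E = 65.47 GPa, ρ = 2295 kg/m³
  alloy D: E = 70.93 GPa, ρ = 2707 kg/m³
  alloy S: E = 324.3 GPa, ρ = 10200 kg/m³
  alloy A: E = 114.5 GPa, ρ = 8830 kg/m³
  alloy C: M = 3.53×10⁻³
  alloy D: M = 3.11×10⁻³
  alloy S: M = 1.77×10⁻³
  alloy F: M = 1.76×10⁻³
  alloy A: M = 1.21×10⁻³
Alloy C ranks first.

alloy C, M = 3.53×10⁻³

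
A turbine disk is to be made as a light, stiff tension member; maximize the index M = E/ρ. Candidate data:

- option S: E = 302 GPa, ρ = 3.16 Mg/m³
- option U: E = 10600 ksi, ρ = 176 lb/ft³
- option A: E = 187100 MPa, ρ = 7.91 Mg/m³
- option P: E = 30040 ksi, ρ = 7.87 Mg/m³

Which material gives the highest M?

Convert each candidate to consistent units, then evaluate M:
  option S: E = 302.0 GPa, ρ = 3160 kg/m³
  option U: E = 73.08 GPa, ρ = 2819 kg/m³
  option A: E = 187.1 GPa, ρ = 7910 kg/m³
  option P: E = 207.1 GPa, ρ = 7870 kg/m³
  option S: M = 95.6 MN·m/kg
  option P: M = 26.3 MN·m/kg
  option U: M = 25.9 MN·m/kg
  option A: M = 23.7 MN·m/kg
Option S ranks first.

option S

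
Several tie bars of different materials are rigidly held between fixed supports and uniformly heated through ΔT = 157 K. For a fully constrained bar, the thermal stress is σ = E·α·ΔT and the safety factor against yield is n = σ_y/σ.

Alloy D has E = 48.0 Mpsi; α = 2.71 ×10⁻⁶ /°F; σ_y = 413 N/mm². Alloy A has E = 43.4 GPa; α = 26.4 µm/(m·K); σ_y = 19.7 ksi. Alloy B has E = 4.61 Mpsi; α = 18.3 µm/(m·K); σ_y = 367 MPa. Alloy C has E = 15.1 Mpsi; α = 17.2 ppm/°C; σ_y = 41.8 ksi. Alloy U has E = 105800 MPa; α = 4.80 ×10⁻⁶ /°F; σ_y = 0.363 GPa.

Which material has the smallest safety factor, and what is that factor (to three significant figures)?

alloy A, n = 0.755

With everything in SI (GPa, ×10⁻⁶/K, MPa):
  alloy D: E = 330.9, α = 4.88, σ_y = 413.0 → σ = 253 MPa, n = 1.63
  alloy A: E = 43.40, α = 26.4, σ_y = 135.8 → σ = 180 MPa, n = 0.755
  alloy B: E = 31.78, α = 18.3, σ_y = 367.0 → σ = 91.3 MPa, n = 4.02
  alloy C: E = 104.1, α = 17.2, σ_y = 288.2 → σ = 281 MPa, n = 1.03
  alloy U: E = 105.8, α = 8.64, σ_y = 363.0 → σ = 144 MPa, n = 2.53
Alloy A has the lowest safety factor, n = 0.755.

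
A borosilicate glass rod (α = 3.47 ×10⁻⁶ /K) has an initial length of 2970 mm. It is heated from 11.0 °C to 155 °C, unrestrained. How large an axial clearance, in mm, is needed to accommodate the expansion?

ΔT = 155 − 11.0 = 144.0 K.
ΔL = α·L₀·ΔT = 3.47×10⁻⁶ × 2970 mm × 144.0 K = 1.48 mm.

1.48 mm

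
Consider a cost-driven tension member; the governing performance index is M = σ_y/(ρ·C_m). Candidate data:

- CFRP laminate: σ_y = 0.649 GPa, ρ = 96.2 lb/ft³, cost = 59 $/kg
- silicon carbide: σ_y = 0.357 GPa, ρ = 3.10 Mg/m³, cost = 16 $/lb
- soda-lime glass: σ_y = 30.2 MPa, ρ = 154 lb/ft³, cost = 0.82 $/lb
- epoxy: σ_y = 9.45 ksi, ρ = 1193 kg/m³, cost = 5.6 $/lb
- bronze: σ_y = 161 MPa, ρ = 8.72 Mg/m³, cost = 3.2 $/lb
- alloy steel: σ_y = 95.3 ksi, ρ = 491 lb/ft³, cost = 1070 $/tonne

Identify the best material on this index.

alloy steel

Normalizing units and computing the index:
  CFRP laminate: σ_y = 649.0 MPa, ρ = 1541 kg/m³, cost = 59.00 $/kg
  silicon carbide: σ_y = 357.0 MPa, ρ = 3100 kg/m³, cost = 35.27 $/kg
  soda-lime glass: σ_y = 30.20 MPa, ρ = 2467 kg/m³, cost = 1.808 $/kg
  epoxy: σ_y = 65.16 MPa, ρ = 1193 kg/m³, cost = 12.35 $/kg
  bronze: σ_y = 161.0 MPa, ρ = 8720 kg/m³, cost = 7.055 $/kg
  alloy steel: σ_y = 657.1 MPa, ρ = 7865 kg/m³, cost = 1.070 $/kg
  alloy steel: M = 78.1 kN·m per $
  CFRP laminate: M = 7.14 kN·m per $
  soda-lime glass: M = 6.77 kN·m per $
  epoxy: M = 4.42 kN·m per $
  silicon carbide: M = 3.26 kN·m per $
  bronze: M = 2.62 kN·m per $
Alloy steel has the largest M.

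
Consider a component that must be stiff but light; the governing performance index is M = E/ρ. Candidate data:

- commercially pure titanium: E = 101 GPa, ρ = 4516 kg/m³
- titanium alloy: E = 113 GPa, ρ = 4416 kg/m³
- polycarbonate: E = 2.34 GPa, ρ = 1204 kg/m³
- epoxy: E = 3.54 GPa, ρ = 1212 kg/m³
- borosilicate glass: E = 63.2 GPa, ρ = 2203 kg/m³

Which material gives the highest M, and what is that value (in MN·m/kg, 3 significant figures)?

borosilicate glass, M = 28.7 MN·m/kg

Evaluate M for each candidate:
  borosilicate glass: M = 28.7 MN·m/kg
  titanium alloy: M = 25.6 MN·m/kg
  commercially pure titanium: M = 22.4 MN·m/kg
  epoxy: M = 2.92 MN·m/kg
  polycarbonate: M = 1.94 MN·m/kg
The maximum is for borosilicate glass.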